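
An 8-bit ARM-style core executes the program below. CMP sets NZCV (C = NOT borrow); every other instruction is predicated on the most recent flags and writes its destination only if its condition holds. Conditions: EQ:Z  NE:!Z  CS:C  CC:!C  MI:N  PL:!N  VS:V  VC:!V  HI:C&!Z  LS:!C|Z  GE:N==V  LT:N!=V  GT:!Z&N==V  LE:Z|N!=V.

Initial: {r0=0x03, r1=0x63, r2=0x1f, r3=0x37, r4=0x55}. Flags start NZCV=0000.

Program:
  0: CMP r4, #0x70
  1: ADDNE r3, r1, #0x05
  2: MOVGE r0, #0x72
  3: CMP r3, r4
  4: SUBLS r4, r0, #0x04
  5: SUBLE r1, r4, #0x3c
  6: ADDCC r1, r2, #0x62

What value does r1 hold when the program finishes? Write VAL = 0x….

VAL = 0x63

0: ✓ CMP  NZCV=1000
1: ✓ ADDNE  r3←0x68
2: · MOVGE
3: ✓ CMP  NZCV=0010
4: · SUBLS
5: · SUBLE
6: · ADDCC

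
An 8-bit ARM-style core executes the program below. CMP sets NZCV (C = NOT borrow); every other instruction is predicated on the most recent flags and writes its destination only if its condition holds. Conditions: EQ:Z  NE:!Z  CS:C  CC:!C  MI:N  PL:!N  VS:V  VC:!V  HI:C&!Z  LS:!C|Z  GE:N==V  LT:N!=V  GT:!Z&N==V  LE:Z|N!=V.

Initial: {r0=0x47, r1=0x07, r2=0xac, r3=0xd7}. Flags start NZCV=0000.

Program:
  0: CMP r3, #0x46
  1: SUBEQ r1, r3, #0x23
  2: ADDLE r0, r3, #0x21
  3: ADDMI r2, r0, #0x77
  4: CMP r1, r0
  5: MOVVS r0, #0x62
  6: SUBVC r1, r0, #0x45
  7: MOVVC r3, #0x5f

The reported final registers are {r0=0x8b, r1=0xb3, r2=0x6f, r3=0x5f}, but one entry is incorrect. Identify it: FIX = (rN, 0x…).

FIX = (r0, 0xf8)

[0] flags=1010 → (cmp)
[1] flags=1010 EQ?F → skip
[2] flags=1010 LE?T → r0=0xf8
[3] flags=1010 MI?T → r2=0x6f
[4] flags=0000 → (cmp)
[5] flags=0000 VS?F → skip
[6] flags=0000 VC?T → r1=0xb3
[7] flags=0000 VC?T → r3=0x5f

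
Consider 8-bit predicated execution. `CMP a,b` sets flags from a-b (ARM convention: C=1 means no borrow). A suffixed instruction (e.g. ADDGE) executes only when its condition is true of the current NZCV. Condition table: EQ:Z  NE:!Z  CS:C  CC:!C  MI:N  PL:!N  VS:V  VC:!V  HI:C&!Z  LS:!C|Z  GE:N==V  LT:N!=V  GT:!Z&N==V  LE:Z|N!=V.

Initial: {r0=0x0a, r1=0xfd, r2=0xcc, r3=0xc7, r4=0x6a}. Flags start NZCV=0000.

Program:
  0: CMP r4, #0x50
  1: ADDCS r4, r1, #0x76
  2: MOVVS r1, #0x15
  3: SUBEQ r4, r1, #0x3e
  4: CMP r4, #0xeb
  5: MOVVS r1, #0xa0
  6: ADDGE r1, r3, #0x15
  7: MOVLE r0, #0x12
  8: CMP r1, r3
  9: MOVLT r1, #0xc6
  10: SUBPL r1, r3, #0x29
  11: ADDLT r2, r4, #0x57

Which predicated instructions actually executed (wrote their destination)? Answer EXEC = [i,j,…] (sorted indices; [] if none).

EXEC = [1,5,6,10]

[0] flags=0010 → (cmp)
[1] flags=0010 CS?T → r4=0x73
[2] flags=0010 VS?F → skip
[3] flags=0010 EQ?F → skip
[4] flags=1001 → (cmp)
[5] flags=1001 VS?T → r1=0xa0
[6] flags=1001 GE?T → r1=0xdc
[7] flags=1001 LE?F → skip
[8] flags=0010 → (cmp)
[9] flags=0010 LT?F → skip
[10] flags=0010 PL?T → r1=0x9e
[11] flags=0010 LT?F → skip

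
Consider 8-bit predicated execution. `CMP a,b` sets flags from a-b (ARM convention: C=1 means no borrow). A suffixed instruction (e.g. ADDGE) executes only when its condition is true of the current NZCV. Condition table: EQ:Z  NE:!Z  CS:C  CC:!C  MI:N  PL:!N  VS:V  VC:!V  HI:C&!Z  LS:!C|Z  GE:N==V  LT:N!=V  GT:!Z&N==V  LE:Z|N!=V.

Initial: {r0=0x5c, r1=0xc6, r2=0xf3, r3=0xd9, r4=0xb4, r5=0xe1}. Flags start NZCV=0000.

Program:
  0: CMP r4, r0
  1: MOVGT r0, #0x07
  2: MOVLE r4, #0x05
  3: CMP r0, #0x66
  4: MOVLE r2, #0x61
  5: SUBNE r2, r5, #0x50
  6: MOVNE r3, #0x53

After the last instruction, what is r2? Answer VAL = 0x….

VAL = 0x91

[0] flags=0011 → (cmp)
[1] flags=0011 GT?F → skip
[2] flags=0011 LE?T → r4=0x05
[3] flags=1000 → (cmp)
[4] flags=1000 LE?T → r2=0x61
[5] flags=1000 NE?T → r2=0x91
[6] flags=1000 NE?T → r3=0x53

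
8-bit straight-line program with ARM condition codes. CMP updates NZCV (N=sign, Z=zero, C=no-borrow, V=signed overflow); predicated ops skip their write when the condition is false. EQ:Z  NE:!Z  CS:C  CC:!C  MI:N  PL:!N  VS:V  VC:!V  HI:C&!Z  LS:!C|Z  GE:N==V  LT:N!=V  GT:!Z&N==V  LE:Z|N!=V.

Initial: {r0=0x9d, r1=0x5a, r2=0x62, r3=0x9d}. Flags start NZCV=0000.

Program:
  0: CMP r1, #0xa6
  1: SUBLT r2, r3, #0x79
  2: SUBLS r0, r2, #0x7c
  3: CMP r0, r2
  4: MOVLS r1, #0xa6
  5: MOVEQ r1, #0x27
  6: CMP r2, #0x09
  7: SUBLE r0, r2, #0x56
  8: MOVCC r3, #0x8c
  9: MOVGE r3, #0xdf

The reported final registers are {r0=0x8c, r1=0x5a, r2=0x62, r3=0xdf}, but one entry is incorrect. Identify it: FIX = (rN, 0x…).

0: ✓ CMP  NZCV=1001
1: · SUBLT
2: ✓ SUBLS  r0←0xe6
3: ✓ CMP  NZCV=1010
4: · MOVLS
5: · MOVEQ
6: ✓ CMP  NZCV=0010
7: · SUBLE
8: · MOVCC
9: ✓ MOVGE  r3←0xdf

FIX = (r0, 0xe6)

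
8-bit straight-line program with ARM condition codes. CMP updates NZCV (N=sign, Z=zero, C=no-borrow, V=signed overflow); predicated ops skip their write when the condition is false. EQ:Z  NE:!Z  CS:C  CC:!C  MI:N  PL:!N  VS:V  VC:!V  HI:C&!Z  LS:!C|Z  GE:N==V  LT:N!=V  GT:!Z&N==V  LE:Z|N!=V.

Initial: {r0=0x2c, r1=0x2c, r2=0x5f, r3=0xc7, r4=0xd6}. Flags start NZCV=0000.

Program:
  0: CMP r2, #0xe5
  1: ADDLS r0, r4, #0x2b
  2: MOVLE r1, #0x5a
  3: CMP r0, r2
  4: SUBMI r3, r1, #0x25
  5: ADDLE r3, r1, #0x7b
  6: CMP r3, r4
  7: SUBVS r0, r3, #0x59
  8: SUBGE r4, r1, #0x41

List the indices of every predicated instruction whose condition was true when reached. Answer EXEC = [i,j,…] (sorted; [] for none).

0: ✓ CMP  NZCV=0000
1: ✓ ADDLS  r0←0x01
2: · MOVLE
3: ✓ CMP  NZCV=1000
4: ✓ SUBMI  r3←0x07
5: ✓ ADDLE  r3←0xa7
6: ✓ CMP  NZCV=1000
7: · SUBVS
8: · SUBGE

EXEC = [1,4,5]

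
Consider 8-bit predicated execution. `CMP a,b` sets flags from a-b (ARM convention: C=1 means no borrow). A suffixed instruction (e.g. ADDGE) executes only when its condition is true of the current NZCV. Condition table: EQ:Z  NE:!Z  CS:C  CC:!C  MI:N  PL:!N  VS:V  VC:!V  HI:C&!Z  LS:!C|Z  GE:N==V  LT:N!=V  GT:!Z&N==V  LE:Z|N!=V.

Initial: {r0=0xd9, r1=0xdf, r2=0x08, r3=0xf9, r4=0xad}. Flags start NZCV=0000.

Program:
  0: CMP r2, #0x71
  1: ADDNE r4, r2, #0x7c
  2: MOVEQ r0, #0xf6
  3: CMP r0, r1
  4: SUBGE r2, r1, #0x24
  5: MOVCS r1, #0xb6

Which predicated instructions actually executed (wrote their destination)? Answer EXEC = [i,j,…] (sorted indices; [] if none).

EXEC = [1]

[0] flags=1000 → (cmp)
[1] flags=1000 NE?T → r4=0x84
[2] flags=1000 EQ?F → skip
[3] flags=1000 → (cmp)
[4] flags=1000 GE?F → skip
[5] flags=1000 CS?F → skip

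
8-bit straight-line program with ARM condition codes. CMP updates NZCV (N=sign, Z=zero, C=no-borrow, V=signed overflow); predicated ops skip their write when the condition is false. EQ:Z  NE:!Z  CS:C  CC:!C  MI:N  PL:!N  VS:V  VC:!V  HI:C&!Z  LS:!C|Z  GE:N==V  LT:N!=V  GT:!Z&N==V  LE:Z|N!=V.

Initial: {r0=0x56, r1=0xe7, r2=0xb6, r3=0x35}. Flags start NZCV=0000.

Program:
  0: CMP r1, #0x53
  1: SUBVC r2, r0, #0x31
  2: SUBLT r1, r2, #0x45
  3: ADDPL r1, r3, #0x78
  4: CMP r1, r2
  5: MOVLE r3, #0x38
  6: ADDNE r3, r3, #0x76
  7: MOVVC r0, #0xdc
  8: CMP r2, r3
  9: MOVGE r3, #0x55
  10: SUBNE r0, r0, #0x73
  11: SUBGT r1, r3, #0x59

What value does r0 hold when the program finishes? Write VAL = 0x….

VAL = 0x69

[0] flags=1010 → (cmp)
[1] flags=1010 VC?T → r2=0x25
[2] flags=1010 LT?T → r1=0xe0
[3] flags=1010 PL?F → skip
[4] flags=1010 → (cmp)
[5] flags=1010 LE?T → r3=0x38
[6] flags=1010 NE?T → r3=0xae
[7] flags=1010 VC?T → r0=0xdc
[8] flags=0000 → (cmp)
[9] flags=0000 GE?T → r3=0x55
[10] flags=0000 NE?T → r0=0x69
[11] flags=0000 GT?T → r1=0xfc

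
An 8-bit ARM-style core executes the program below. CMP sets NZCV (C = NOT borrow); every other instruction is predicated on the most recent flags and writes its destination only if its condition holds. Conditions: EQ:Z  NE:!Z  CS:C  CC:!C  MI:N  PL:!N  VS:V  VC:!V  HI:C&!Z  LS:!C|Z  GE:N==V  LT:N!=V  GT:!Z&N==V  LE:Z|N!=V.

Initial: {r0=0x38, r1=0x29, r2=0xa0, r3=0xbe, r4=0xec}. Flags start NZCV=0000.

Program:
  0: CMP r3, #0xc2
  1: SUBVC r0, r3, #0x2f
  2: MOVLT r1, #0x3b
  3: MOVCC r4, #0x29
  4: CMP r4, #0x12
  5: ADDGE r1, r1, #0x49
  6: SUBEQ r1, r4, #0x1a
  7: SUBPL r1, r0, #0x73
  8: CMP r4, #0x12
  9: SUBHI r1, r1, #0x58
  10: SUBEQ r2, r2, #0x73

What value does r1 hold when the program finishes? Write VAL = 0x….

[0] flags=1000 → (cmp)
[1] flags=1000 VC?T → r0=0x8f
[2] flags=1000 LT?T → r1=0x3b
[3] flags=1000 CC?T → r4=0x29
[4] flags=0010 → (cmp)
[5] flags=0010 GE?T → r1=0x84
[6] flags=0010 EQ?F → skip
[7] flags=0010 PL?T → r1=0x1c
[8] flags=0010 → (cmp)
[9] flags=0010 HI?T → r1=0xc4
[10] flags=0010 EQ?F → skip

VAL = 0xc4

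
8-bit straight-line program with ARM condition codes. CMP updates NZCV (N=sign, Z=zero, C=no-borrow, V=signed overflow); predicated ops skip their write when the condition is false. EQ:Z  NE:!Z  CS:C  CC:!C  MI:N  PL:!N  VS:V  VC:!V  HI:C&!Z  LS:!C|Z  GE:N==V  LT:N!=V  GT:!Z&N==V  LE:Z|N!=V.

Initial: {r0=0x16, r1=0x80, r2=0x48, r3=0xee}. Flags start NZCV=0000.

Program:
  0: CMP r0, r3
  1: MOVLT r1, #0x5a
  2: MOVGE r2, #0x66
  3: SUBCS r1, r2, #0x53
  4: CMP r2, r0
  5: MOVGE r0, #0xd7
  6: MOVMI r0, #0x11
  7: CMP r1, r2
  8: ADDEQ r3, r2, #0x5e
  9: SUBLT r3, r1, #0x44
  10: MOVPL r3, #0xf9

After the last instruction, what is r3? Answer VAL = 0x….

VAL = 0xf9

[0] flags=0000 → (cmp)
[1] flags=0000 LT?F → skip
[2] flags=0000 GE?T → r2=0x66
[3] flags=0000 CS?F → skip
[4] flags=0010 → (cmp)
[5] flags=0010 GE?T → r0=0xd7
[6] flags=0010 MI?F → skip
[7] flags=0011 → (cmp)
[8] flags=0011 EQ?F → skip
[9] flags=0011 LT?T → r3=0x3c
[10] flags=0011 PL?T → r3=0xf9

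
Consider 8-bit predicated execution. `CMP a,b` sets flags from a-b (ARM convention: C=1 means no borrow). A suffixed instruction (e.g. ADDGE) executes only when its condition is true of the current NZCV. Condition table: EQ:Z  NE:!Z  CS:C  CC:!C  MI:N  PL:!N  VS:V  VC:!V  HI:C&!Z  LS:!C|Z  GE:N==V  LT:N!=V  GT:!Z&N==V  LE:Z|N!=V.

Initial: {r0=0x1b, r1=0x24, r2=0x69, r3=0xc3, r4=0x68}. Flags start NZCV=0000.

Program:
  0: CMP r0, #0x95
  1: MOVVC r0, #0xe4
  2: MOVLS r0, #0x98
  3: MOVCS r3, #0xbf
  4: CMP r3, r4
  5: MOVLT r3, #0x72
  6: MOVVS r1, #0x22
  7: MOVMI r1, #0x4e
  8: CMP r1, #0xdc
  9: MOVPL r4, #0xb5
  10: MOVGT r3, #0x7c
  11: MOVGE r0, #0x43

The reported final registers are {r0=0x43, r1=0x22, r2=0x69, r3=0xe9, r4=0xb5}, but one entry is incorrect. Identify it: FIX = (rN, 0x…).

0: ✓ CMP  NZCV=1001
1: · MOVVC
2: ✓ MOVLS  r0←0x98
3: · MOVCS
4: ✓ CMP  NZCV=0011
5: ✓ MOVLT  r3←0x72
6: ✓ MOVVS  r1←0x22
7: · MOVMI
8: ✓ CMP  NZCV=0000
9: ✓ MOVPL  r4←0xb5
10: ✓ MOVGT  r3←0x7c
11: ✓ MOVGE  r0←0x43

FIX = (r3, 0x7c)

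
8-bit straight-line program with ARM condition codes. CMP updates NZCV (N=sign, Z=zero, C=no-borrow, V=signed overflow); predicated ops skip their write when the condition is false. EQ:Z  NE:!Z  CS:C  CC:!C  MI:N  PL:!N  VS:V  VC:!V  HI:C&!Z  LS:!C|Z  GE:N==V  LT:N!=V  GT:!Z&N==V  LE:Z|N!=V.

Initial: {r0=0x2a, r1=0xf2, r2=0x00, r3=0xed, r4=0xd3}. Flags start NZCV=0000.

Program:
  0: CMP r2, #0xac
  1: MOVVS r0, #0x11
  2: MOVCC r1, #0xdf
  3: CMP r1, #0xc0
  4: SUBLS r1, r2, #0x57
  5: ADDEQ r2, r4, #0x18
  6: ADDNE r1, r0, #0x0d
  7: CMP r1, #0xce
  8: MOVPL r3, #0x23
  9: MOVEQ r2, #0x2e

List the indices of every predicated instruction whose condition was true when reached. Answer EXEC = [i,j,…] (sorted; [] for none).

[0] flags=0000 → (cmp)
[1] flags=0000 VS?F → skip
[2] flags=0000 CC?T → r1=0xdf
[3] flags=0010 → (cmp)
[4] flags=0010 LS?F → skip
[5] flags=0010 EQ?F → skip
[6] flags=0010 NE?T → r1=0x37
[7] flags=0000 → (cmp)
[8] flags=0000 PL?T → r3=0x23
[9] flags=0000 EQ?F → skip

EXEC = [2,6,8]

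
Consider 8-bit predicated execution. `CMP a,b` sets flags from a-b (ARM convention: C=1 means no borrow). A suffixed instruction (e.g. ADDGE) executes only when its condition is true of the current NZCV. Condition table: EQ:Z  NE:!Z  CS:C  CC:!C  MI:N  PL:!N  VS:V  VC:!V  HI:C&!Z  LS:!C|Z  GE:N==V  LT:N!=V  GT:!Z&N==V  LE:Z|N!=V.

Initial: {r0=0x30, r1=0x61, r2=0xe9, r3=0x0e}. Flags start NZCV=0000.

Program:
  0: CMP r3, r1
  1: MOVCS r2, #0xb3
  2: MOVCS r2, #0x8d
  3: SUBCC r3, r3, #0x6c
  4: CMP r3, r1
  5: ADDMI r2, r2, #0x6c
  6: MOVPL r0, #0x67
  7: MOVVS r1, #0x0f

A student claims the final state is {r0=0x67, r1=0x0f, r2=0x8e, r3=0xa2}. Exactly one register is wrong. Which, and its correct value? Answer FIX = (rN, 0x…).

FIX = (r2, 0xe9)

[0] flags=1000 → (cmp)
[1] flags=1000 CS?F → skip
[2] flags=1000 CS?F → skip
[3] flags=1000 CC?T → r3=0xa2
[4] flags=0011 → (cmp)
[5] flags=0011 MI?F → skip
[6] flags=0011 PL?T → r0=0x67
[7] flags=0011 VS?T → r1=0x0f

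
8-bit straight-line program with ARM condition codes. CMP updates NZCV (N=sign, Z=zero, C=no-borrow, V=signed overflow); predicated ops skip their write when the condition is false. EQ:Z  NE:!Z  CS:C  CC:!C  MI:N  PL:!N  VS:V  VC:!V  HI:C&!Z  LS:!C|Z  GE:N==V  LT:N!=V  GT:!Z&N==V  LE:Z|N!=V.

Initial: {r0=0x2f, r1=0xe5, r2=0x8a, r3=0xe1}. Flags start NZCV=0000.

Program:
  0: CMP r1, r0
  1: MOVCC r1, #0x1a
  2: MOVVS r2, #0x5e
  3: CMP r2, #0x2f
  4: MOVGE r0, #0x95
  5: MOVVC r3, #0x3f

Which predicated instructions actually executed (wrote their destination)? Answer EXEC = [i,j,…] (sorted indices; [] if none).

EXEC = []

0: ✓ CMP  NZCV=1010
1: · MOVCC
2: · MOVVS
3: ✓ CMP  NZCV=0011
4: · MOVGE
5: · MOVVC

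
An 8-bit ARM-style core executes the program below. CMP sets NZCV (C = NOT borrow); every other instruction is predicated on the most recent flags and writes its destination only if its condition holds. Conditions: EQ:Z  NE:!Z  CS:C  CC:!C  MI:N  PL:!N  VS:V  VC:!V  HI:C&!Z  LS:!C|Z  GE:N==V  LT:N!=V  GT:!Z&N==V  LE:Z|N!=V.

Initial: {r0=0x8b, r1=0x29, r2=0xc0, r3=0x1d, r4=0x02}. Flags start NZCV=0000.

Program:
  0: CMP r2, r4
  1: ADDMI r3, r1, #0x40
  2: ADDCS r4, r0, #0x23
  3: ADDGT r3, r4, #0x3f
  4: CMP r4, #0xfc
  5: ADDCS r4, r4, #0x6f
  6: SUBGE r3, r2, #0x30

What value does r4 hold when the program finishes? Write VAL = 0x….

[0] flags=1010 → (cmp)
[1] flags=1010 MI?T → r3=0x69
[2] flags=1010 CS?T → r4=0xae
[3] flags=1010 GT?F → skip
[4] flags=1000 → (cmp)
[5] flags=1000 CS?F → skip
[6] flags=1000 GE?F → skip

VAL = 0xae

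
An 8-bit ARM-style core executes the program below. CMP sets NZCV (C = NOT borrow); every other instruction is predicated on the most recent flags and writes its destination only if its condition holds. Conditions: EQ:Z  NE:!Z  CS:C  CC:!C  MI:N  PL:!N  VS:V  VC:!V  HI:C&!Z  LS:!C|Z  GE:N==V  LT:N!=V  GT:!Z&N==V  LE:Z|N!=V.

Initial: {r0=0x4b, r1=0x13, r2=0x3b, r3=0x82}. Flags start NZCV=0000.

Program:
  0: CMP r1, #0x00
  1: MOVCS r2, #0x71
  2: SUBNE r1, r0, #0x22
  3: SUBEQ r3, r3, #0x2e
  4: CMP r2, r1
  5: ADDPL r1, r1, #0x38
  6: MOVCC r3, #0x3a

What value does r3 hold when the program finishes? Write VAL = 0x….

0: ✓ CMP  NZCV=0010
1: ✓ MOVCS  r2←0x71
2: ✓ SUBNE  r1←0x29
3: · SUBEQ
4: ✓ CMP  NZCV=0010
5: ✓ ADDPL  r1←0x61
6: · MOVCC

VAL = 0x82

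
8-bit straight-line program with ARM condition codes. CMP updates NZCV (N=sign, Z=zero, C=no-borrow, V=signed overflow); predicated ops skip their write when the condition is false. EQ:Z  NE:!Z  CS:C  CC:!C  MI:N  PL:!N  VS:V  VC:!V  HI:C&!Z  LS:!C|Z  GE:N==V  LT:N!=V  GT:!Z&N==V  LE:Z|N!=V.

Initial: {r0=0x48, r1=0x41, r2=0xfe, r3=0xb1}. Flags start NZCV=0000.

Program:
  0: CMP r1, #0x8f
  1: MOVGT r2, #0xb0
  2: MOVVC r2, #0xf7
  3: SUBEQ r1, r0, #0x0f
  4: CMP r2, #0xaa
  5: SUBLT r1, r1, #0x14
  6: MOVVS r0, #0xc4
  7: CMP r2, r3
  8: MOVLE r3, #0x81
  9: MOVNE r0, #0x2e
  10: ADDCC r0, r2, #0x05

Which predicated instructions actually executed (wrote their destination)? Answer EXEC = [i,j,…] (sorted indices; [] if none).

[0] flags=1001 → (cmp)
[1] flags=1001 GT?T → r2=0xb0
[2] flags=1001 VC?F → skip
[3] flags=1001 EQ?F → skip
[4] flags=0010 → (cmp)
[5] flags=0010 LT?F → skip
[6] flags=0010 VS?F → skip
[7] flags=1000 → (cmp)
[8] flags=1000 LE?T → r3=0x81
[9] flags=1000 NE?T → r0=0x2e
[10] flags=1000 CC?T → r0=0xb5

EXEC = [1,8,9,10]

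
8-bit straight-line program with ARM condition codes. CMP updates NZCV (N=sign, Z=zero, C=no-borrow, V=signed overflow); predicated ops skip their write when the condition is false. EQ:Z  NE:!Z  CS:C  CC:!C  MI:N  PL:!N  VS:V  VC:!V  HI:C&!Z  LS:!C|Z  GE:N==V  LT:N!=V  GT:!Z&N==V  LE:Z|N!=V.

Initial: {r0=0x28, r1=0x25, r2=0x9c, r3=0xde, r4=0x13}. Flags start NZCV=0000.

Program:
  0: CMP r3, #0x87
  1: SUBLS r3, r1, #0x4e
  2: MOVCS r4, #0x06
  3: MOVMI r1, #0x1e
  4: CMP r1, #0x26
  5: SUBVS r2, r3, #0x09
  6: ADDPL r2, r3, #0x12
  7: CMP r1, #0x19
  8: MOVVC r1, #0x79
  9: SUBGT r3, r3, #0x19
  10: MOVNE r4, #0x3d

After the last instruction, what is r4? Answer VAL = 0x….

VAL = 0x3d

[0] flags=0010 → (cmp)
[1] flags=0010 LS?F → skip
[2] flags=0010 CS?T → r4=0x06
[3] flags=0010 MI?F → skip
[4] flags=1000 → (cmp)
[5] flags=1000 VS?F → skip
[6] flags=1000 PL?F → skip
[7] flags=0010 → (cmp)
[8] flags=0010 VC?T → r1=0x79
[9] flags=0010 GT?T → r3=0xc5
[10] flags=0010 NE?T → r4=0x3d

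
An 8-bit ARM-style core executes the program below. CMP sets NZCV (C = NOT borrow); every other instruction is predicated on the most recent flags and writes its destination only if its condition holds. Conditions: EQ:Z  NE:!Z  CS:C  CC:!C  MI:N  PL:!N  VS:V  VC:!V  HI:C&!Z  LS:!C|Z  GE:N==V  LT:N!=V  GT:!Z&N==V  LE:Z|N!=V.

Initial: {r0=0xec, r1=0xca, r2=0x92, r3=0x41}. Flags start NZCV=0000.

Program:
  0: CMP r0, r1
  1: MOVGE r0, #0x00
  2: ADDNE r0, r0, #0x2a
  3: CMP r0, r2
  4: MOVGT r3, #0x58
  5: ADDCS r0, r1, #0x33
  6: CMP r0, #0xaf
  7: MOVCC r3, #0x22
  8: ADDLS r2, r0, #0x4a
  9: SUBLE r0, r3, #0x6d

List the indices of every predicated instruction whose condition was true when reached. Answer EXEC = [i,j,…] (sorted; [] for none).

[0] flags=0010 → (cmp)
[1] flags=0010 GE?T → r0=0x00
[2] flags=0010 NE?T → r0=0x2a
[3] flags=1001 → (cmp)
[4] flags=1001 GT?T → r3=0x58
[5] flags=1001 CS?F → skip
[6] flags=0000 → (cmp)
[7] flags=0000 CC?T → r3=0x22
[8] flags=0000 LS?T → r2=0x74
[9] flags=0000 LE?F → skip

EXEC = [1,2,4,7,8]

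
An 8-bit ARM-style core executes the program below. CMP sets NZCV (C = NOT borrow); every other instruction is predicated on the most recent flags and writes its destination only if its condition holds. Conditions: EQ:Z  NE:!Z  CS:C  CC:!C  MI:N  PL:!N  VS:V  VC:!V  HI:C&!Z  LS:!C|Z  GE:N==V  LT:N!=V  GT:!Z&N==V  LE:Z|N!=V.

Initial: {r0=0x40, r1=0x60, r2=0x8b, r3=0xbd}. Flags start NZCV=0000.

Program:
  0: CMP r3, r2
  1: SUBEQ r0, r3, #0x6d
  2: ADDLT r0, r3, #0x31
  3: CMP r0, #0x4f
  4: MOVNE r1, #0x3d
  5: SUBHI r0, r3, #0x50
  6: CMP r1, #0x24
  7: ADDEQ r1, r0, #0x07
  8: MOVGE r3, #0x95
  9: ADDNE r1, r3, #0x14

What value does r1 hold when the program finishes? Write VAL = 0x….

VAL = 0xa9

[0] flags=0010 → (cmp)
[1] flags=0010 EQ?F → skip
[2] flags=0010 LT?F → skip
[3] flags=1000 → (cmp)
[4] flags=1000 NE?T → r1=0x3d
[5] flags=1000 HI?F → skip
[6] flags=0010 → (cmp)
[7] flags=0010 EQ?F → skip
[8] flags=0010 GE?T → r3=0x95
[9] flags=0010 NE?T → r1=0xa9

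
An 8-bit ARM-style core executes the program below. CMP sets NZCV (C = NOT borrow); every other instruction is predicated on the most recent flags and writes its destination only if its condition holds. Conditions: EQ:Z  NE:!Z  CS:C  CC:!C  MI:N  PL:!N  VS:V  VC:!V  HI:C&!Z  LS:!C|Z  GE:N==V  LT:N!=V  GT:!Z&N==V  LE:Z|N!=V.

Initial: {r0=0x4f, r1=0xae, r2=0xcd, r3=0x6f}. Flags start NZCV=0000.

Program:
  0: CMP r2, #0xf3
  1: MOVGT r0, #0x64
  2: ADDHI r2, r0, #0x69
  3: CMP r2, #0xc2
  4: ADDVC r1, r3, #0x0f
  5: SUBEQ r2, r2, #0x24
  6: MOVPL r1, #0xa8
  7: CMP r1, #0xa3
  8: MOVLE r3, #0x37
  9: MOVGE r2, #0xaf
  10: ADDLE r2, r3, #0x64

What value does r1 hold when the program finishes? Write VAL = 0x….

0: ✓ CMP  NZCV=1000
1: · MOVGT
2: · ADDHI
3: ✓ CMP  NZCV=0010
4: ✓ ADDVC  r1←0x7e
5: · SUBEQ
6: ✓ MOVPL  r1←0xa8
7: ✓ CMP  NZCV=0010
8: · MOVLE
9: ✓ MOVGE  r2←0xaf
10: · ADDLE

VAL = 0xa8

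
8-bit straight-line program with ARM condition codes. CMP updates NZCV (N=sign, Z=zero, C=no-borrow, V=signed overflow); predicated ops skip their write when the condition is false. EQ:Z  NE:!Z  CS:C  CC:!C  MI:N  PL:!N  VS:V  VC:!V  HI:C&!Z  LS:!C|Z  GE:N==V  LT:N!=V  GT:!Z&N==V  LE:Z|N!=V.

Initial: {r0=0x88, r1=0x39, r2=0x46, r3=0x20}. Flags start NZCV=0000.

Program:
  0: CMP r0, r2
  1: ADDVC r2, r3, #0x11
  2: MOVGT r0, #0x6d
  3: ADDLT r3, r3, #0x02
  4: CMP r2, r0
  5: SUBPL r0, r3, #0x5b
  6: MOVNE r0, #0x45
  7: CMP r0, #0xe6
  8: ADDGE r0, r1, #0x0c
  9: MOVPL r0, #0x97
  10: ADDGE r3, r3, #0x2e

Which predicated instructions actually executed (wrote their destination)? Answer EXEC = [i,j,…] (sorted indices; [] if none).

EXEC = [3,6,8,9,10]

[0] flags=0011 → (cmp)
[1] flags=0011 VC?F → skip
[2] flags=0011 GT?F → skip
[3] flags=0011 LT?T → r3=0x22
[4] flags=1001 → (cmp)
[5] flags=1001 PL?F → skip
[6] flags=1001 NE?T → r0=0x45
[7] flags=0000 → (cmp)
[8] flags=0000 GE?T → r0=0x45
[9] flags=0000 PL?T → r0=0x97
[10] flags=0000 GE?T → r3=0x50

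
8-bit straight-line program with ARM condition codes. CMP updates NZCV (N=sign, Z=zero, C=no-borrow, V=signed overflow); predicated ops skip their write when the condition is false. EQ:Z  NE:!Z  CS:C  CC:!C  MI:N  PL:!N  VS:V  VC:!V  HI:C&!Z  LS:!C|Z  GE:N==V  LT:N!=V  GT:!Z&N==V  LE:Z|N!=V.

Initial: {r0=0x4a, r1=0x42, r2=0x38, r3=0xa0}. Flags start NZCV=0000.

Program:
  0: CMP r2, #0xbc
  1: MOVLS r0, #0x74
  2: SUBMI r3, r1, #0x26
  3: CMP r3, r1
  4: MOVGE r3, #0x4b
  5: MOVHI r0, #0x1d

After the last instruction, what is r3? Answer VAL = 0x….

VAL = 0xa0

0: ✓ CMP  NZCV=0000
1: ✓ MOVLS  r0←0x74
2: · SUBMI
3: ✓ CMP  NZCV=0011
4: · MOVGE
5: ✓ MOVHI  r0←0x1d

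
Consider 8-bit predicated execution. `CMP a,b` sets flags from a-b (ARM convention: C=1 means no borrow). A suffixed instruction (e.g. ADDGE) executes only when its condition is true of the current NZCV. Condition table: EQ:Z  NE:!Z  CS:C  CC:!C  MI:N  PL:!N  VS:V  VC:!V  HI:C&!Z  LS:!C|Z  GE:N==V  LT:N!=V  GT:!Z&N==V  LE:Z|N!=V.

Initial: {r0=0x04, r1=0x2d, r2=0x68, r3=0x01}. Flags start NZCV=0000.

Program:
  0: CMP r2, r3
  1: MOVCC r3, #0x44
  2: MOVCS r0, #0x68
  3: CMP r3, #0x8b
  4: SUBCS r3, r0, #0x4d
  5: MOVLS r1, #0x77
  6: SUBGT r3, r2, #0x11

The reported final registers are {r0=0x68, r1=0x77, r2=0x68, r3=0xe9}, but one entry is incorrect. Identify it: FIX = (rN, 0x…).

0: ✓ CMP  NZCV=0010
1: · MOVCC
2: ✓ MOVCS  r0←0x68
3: ✓ CMP  NZCV=0000
4: · SUBCS
5: ✓ MOVLS  r1←0x77
6: ✓ SUBGT  r3←0x57

FIX = (r3, 0x57)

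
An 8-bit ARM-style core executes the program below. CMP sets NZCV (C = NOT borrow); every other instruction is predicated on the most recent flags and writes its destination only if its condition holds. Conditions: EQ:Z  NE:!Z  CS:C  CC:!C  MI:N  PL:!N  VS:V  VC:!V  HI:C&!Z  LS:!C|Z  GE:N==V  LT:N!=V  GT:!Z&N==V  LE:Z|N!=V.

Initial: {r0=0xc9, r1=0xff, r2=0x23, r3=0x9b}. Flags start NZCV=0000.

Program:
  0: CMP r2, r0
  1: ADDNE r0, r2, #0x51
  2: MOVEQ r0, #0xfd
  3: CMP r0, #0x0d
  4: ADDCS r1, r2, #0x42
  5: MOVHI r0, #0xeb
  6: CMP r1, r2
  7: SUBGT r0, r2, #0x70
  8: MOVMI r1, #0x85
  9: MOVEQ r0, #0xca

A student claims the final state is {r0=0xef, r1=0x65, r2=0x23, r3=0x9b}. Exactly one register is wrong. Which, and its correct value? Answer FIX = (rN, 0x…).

FIX = (r0, 0xb3)

[0] flags=0000 → (cmp)
[1] flags=0000 NE?T → r0=0x74
[2] flags=0000 EQ?F → skip
[3] flags=0010 → (cmp)
[4] flags=0010 CS?T → r1=0x65
[5] flags=0010 HI?T → r0=0xeb
[6] flags=0010 → (cmp)
[7] flags=0010 GT?T → r0=0xb3
[8] flags=0010 MI?F → skip
[9] flags=0010 EQ?F → skip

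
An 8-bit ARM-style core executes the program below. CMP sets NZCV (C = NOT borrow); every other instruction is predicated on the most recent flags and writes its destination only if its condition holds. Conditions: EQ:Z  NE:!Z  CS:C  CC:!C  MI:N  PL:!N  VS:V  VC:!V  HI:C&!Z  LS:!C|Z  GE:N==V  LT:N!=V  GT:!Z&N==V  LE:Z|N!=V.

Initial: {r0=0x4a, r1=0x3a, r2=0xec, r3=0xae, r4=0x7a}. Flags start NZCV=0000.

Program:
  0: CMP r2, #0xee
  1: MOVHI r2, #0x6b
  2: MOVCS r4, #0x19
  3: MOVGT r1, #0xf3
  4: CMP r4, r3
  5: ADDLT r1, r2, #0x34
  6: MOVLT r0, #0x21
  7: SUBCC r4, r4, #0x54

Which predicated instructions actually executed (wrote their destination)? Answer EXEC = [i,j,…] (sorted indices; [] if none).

[0] flags=1000 → (cmp)
[1] flags=1000 HI?F → skip
[2] flags=1000 CS?F → skip
[3] flags=1000 GT?F → skip
[4] flags=1001 → (cmp)
[5] flags=1001 LT?F → skip
[6] flags=1001 LT?F → skip
[7] flags=1001 CC?T → r4=0x26

EXEC = [7]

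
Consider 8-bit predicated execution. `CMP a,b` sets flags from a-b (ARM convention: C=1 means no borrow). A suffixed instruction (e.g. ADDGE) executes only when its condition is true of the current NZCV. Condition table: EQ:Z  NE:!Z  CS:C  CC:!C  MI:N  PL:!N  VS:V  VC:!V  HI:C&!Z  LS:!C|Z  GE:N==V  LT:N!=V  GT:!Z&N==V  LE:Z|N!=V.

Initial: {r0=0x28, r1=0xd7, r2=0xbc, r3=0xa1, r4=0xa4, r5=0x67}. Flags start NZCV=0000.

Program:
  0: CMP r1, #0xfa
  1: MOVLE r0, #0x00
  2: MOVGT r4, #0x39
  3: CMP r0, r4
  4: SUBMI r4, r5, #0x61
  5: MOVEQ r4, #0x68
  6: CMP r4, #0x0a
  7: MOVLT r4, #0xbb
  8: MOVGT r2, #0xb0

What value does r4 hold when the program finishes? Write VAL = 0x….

VAL = 0xbb

0: ✓ CMP  NZCV=1000
1: ✓ MOVLE  r0←0x00
2: · MOVGT
3: ✓ CMP  NZCV=0000
4: · SUBMI
5: · MOVEQ
6: ✓ CMP  NZCV=1010
7: ✓ MOVLT  r4←0xbb
8: · MOVGT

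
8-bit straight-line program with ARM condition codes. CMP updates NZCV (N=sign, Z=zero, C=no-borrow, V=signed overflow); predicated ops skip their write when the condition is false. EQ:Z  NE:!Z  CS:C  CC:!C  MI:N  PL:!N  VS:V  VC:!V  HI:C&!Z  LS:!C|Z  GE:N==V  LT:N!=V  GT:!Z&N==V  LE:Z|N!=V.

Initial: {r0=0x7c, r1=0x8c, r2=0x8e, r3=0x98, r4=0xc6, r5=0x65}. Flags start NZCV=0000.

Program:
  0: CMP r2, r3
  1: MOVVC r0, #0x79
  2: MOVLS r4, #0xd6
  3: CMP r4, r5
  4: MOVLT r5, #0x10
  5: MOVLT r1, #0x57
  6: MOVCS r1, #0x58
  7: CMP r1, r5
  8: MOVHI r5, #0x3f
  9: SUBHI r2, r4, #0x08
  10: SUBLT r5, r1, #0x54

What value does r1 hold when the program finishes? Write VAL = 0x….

VAL = 0x58

[0] flags=1000 → (cmp)
[1] flags=1000 VC?T → r0=0x79
[2] flags=1000 LS?T → r4=0xd6
[3] flags=0011 → (cmp)
[4] flags=0011 LT?T → r5=0x10
[5] flags=0011 LT?T → r1=0x57
[6] flags=0011 CS?T → r1=0x58
[7] flags=0010 → (cmp)
[8] flags=0010 HI?T → r5=0x3f
[9] flags=0010 HI?T → r2=0xce
[10] flags=0010 LT?F → skip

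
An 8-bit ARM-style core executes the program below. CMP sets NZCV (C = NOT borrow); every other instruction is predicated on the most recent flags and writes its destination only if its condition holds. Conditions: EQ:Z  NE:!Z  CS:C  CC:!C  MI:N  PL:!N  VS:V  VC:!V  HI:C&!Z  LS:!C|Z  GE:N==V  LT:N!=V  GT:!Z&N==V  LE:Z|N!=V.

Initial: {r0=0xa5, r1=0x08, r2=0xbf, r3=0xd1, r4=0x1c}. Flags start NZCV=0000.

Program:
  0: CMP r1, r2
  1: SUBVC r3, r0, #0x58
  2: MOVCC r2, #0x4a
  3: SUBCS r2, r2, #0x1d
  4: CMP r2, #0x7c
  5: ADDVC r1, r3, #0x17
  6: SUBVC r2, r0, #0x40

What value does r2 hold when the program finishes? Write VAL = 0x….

VAL = 0x65

0: ✓ CMP  NZCV=0000
1: ✓ SUBVC  r3←0x4d
2: ✓ MOVCC  r2←0x4a
3: · SUBCS
4: ✓ CMP  NZCV=1000
5: ✓ ADDVC  r1←0x64
6: ✓ SUBVC  r2←0x65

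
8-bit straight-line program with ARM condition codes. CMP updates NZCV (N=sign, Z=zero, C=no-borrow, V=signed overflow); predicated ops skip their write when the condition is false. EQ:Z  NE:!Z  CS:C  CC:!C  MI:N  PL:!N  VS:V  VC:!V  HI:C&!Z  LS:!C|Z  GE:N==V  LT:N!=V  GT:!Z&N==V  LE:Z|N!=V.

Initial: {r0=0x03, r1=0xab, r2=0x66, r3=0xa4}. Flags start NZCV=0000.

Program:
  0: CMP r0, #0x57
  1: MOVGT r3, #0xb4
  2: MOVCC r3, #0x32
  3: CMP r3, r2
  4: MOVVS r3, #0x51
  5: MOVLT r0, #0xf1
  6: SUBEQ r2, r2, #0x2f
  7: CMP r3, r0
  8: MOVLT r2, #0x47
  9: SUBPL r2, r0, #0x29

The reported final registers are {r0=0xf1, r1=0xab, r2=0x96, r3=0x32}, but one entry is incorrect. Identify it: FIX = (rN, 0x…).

[0] flags=1000 → (cmp)
[1] flags=1000 GT?F → skip
[2] flags=1000 CC?T → r3=0x32
[3] flags=1000 → (cmp)
[4] flags=1000 VS?F → skip
[5] flags=1000 LT?T → r0=0xf1
[6] flags=1000 EQ?F → skip
[7] flags=0000 → (cmp)
[8] flags=0000 LT?F → skip
[9] flags=0000 PL?T → r2=0xc8

FIX = (r2, 0xc8)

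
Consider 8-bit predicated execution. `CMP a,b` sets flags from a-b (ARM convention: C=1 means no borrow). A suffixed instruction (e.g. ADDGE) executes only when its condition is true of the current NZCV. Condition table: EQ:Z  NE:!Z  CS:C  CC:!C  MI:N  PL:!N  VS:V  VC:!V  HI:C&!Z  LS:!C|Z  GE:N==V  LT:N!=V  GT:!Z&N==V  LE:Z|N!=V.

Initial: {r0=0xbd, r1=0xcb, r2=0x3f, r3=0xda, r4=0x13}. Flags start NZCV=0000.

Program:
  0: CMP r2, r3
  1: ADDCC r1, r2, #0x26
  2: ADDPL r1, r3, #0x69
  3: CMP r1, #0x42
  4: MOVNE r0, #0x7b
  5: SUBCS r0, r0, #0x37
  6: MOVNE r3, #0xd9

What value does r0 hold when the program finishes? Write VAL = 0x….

VAL = 0x44

0: ✓ CMP  NZCV=0000
1: ✓ ADDCC  r1←0x65
2: ✓ ADDPL  r1←0x43
3: ✓ CMP  NZCV=0010
4: ✓ MOVNE  r0←0x7b
5: ✓ SUBCS  r0←0x44
6: ✓ MOVNE  r3←0xd9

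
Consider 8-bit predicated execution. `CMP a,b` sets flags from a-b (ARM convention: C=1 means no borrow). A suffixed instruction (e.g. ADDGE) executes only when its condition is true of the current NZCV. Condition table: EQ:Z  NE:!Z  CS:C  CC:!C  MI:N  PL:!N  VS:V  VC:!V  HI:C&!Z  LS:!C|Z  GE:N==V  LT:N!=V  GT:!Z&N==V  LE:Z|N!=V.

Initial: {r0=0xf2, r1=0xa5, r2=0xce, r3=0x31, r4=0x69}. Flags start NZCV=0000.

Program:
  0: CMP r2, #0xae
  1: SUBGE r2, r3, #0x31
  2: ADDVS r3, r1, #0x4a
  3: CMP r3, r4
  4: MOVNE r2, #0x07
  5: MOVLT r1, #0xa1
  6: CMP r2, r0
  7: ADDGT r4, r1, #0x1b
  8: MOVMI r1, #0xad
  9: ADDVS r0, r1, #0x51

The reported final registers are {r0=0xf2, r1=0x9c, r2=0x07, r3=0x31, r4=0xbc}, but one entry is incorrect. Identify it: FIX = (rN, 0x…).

0: ✓ CMP  NZCV=0010
1: ✓ SUBGE  r2←0x00
2: · ADDVS
3: ✓ CMP  NZCV=1000
4: ✓ MOVNE  r2←0x07
5: ✓ MOVLT  r1←0xa1
6: ✓ CMP  NZCV=0000
7: ✓ ADDGT  r4←0xbc
8: · MOVMI
9: · ADDVS

FIX = (r1, 0xa1)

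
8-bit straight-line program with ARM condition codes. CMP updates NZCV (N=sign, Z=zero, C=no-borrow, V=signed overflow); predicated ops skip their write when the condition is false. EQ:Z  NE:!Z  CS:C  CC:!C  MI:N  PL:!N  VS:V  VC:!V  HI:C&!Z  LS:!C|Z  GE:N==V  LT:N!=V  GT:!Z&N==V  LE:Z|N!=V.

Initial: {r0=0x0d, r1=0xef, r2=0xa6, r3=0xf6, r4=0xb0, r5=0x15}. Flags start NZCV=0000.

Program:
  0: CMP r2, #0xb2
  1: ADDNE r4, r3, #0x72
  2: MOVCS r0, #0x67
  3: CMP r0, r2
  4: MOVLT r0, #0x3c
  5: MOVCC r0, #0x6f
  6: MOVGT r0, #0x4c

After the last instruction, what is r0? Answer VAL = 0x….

VAL = 0x4c

0: ✓ CMP  NZCV=1000
1: ✓ ADDNE  r4←0x68
2: · MOVCS
3: ✓ CMP  NZCV=0000
4: · MOVLT
5: ✓ MOVCC  r0←0x6f
6: ✓ MOVGT  r0←0x4c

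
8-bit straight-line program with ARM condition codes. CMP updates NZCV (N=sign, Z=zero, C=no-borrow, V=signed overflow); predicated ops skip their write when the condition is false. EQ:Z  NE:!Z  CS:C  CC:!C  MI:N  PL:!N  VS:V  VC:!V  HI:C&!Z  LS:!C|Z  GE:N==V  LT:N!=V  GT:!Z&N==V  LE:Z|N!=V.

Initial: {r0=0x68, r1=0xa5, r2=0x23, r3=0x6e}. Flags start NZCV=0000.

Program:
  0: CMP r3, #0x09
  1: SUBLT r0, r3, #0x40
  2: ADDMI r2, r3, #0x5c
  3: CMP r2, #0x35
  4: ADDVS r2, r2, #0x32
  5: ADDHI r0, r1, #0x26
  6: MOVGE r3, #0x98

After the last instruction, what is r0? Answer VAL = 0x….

VAL = 0x68

0: ✓ CMP  NZCV=0010
1: · SUBLT
2: · ADDMI
3: ✓ CMP  NZCV=1000
4: · ADDVS
5: · ADDHI
6: · MOVGE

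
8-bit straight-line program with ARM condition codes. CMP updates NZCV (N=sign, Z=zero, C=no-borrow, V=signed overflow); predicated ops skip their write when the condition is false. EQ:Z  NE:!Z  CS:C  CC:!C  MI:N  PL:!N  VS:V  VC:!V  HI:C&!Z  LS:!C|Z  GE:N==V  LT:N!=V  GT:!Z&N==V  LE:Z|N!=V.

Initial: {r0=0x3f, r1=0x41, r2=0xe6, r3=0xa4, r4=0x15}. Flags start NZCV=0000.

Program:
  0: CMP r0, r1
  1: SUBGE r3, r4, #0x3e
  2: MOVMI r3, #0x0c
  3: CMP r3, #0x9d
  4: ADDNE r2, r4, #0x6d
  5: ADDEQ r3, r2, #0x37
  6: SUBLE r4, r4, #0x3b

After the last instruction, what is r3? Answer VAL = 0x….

0: ✓ CMP  NZCV=1000
1: · SUBGE
2: ✓ MOVMI  r3←0x0c
3: ✓ CMP  NZCV=0000
4: ✓ ADDNE  r2←0x82
5: · ADDEQ
6: · SUBLE

VAL = 0x0c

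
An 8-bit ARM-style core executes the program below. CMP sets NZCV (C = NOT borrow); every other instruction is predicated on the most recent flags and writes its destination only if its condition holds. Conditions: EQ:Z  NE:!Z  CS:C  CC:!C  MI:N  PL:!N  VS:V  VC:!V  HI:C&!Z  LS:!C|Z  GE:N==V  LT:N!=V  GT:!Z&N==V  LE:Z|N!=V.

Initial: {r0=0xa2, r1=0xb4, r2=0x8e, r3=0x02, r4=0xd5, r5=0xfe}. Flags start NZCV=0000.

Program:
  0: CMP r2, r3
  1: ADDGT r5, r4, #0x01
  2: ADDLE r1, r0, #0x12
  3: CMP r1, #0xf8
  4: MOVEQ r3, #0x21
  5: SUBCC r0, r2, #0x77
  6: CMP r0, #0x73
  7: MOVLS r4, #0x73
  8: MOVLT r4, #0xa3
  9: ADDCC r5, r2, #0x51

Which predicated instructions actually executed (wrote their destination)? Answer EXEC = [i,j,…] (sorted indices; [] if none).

EXEC = [2,5,7,8,9]

[0] flags=1010 → (cmp)
[1] flags=1010 GT?F → skip
[2] flags=1010 LE?T → r1=0xb4
[3] flags=1000 → (cmp)
[4] flags=1000 EQ?F → skip
[5] flags=1000 CC?T → r0=0x17
[6] flags=1000 → (cmp)
[7] flags=1000 LS?T → r4=0x73
[8] flags=1000 LT?T → r4=0xa3
[9] flags=1000 CC?T → r5=0xdf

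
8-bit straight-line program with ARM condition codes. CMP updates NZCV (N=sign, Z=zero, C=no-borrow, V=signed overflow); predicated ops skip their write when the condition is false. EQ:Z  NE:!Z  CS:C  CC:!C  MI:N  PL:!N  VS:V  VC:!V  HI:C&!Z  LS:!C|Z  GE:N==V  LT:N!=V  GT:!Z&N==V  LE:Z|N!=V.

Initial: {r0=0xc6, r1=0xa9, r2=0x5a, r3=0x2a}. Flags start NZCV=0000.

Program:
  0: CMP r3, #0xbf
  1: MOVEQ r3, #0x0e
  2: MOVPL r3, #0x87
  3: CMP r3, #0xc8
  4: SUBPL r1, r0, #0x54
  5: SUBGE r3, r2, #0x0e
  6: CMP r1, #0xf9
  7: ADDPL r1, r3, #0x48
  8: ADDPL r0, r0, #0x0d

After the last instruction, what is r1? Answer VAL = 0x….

[0] flags=0000 → (cmp)
[1] flags=0000 EQ?F → skip
[2] flags=0000 PL?T → r3=0x87
[3] flags=1000 → (cmp)
[4] flags=1000 PL?F → skip
[5] flags=1000 GE?F → skip
[6] flags=1000 → (cmp)
[7] flags=1000 PL?F → skip
[8] flags=1000 PL?F → skip

VAL = 0xa9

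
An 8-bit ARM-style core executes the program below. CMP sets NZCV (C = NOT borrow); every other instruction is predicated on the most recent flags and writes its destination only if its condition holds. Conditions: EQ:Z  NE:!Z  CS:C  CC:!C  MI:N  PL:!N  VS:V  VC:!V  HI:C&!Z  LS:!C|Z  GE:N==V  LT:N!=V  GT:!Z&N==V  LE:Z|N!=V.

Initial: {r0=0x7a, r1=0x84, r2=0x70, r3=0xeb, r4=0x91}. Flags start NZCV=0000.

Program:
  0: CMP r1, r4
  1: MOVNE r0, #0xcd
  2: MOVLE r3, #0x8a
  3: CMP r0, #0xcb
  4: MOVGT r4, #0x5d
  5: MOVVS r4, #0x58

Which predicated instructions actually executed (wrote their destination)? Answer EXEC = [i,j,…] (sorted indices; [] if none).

EXEC = [1,2,4]

[0] flags=1000 → (cmp)
[1] flags=1000 NE?T → r0=0xcd
[2] flags=1000 LE?T → r3=0x8a
[3] flags=0010 → (cmp)
[4] flags=0010 GT?T → r4=0x5d
[5] flags=0010 VS?F → skip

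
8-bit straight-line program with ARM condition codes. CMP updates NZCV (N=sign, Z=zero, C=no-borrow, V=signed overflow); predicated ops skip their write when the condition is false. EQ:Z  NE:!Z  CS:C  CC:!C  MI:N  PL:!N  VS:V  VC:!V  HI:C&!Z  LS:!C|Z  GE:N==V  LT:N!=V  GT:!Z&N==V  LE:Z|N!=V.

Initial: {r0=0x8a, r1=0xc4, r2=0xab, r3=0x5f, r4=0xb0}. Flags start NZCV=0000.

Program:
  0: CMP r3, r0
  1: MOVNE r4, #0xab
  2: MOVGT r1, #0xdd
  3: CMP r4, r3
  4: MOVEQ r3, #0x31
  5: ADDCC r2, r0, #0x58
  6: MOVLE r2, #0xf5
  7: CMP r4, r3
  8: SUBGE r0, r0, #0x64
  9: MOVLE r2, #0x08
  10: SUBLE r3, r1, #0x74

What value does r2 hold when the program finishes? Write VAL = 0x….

VAL = 0x08

[0] flags=1001 → (cmp)
[1] flags=1001 NE?T → r4=0xab
[2] flags=1001 GT?T → r1=0xdd
[3] flags=0011 → (cmp)
[4] flags=0011 EQ?F → skip
[5] flags=0011 CC?F → skip
[6] flags=0011 LE?T → r2=0xf5
[7] flags=0011 → (cmp)
[8] flags=0011 GE?F → skip
[9] flags=0011 LE?T → r2=0x08
[10] flags=0011 LE?T → r3=0x69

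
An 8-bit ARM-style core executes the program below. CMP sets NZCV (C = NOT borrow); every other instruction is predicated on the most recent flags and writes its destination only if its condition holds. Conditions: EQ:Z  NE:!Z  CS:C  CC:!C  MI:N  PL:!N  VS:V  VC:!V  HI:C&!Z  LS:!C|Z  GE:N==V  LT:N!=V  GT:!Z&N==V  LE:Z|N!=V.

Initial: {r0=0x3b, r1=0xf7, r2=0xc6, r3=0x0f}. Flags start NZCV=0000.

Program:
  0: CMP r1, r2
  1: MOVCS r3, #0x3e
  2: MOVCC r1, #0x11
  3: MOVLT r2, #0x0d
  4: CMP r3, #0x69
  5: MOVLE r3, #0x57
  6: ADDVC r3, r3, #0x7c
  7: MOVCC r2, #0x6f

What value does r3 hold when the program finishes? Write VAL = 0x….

VAL = 0xd3

[0] flags=0010 → (cmp)
[1] flags=0010 CS?T → r3=0x3e
[2] flags=0010 CC?F → skip
[3] flags=0010 LT?F → skip
[4] flags=1000 → (cmp)
[5] flags=1000 LE?T → r3=0x57
[6] flags=1000 VC?T → r3=0xd3
[7] flags=1000 CC?T → r2=0x6f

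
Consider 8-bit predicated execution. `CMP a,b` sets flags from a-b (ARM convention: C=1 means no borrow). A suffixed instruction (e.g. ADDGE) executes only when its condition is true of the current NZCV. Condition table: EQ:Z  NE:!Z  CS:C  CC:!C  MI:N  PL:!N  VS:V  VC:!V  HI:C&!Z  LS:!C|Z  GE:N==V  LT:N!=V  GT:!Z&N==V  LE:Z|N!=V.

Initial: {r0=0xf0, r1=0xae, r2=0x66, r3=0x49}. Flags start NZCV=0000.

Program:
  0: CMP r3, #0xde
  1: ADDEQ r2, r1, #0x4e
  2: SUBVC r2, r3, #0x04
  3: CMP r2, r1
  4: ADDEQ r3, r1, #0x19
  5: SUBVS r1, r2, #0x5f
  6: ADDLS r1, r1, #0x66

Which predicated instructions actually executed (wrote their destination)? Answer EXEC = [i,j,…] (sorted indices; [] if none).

0: ✓ CMP  NZCV=0000
1: · ADDEQ
2: ✓ SUBVC  r2←0x45
3: ✓ CMP  NZCV=1001
4: · ADDEQ
5: ✓ SUBVS  r1←0xe6
6: ✓ ADDLS  r1←0x4c

EXEC = [2,5,6]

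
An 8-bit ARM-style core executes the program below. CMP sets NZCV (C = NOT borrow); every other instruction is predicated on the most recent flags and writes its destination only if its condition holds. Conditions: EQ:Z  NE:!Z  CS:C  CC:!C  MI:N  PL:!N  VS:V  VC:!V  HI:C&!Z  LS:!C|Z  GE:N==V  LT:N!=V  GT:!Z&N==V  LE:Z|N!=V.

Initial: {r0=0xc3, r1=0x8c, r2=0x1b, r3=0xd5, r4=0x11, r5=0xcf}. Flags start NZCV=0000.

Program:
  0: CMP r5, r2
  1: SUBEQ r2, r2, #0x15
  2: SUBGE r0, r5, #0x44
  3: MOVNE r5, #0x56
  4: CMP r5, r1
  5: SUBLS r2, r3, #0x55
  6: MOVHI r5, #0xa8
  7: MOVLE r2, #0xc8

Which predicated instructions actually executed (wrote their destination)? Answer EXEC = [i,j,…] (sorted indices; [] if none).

EXEC = [3,5]

[0] flags=1010 → (cmp)
[1] flags=1010 EQ?F → skip
[2] flags=1010 GE?F → skip
[3] flags=1010 NE?T → r5=0x56
[4] flags=1001 → (cmp)
[5] flags=1001 LS?T → r2=0x80
[6] flags=1001 HI?F → skip
[7] flags=1001 LE?F → skip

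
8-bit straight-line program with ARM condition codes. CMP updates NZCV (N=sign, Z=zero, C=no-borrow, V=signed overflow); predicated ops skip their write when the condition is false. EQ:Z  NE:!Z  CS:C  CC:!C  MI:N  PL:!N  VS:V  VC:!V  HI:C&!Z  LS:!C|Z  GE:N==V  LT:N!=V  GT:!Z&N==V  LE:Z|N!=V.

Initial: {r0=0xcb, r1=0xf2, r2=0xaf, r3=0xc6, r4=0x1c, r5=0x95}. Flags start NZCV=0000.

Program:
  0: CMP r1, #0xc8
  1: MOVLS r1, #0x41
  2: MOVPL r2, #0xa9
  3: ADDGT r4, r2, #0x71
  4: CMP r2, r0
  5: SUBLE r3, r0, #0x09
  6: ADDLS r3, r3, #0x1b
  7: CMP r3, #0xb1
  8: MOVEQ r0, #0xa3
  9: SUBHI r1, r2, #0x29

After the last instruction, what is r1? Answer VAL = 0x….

[0] flags=0010 → (cmp)
[1] flags=0010 LS?F → skip
[2] flags=0010 PL?T → r2=0xa9
[3] flags=0010 GT?T → r4=0x1a
[4] flags=1000 → (cmp)
[5] flags=1000 LE?T → r3=0xc2
[6] flags=1000 LS?T → r3=0xdd
[7] flags=0010 → (cmp)
[8] flags=0010 EQ?F → skip
[9] flags=0010 HI?T → r1=0x80

VAL = 0x80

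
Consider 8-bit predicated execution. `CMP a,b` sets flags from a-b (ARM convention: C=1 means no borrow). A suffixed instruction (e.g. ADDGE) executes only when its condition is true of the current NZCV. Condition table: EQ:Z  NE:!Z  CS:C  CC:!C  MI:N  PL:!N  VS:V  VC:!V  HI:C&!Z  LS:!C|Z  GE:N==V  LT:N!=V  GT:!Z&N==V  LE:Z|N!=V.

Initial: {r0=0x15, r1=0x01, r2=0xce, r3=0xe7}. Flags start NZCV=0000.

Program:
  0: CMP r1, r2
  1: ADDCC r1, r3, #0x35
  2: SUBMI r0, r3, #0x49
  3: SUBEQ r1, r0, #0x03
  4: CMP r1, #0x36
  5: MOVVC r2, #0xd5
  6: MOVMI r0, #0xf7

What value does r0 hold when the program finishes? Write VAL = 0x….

0: ✓ CMP  NZCV=0000
1: ✓ ADDCC  r1←0x1c
2: · SUBMI
3: · SUBEQ
4: ✓ CMP  NZCV=1000
5: ✓ MOVVC  r2←0xd5
6: ✓ MOVMI  r0←0xf7

VAL = 0xf7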